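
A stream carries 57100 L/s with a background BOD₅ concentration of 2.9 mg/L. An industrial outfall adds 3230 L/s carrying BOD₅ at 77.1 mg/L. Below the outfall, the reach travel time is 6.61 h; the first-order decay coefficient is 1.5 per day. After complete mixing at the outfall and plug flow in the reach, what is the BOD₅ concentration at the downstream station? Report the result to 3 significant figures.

4.55 mg/L

Mass balance: C = (57100·2.900 + 3230·77.10) / 60330 = 414600/60330 = 6.873 mg/L.
After decay, C = 6.873 × e^(−kt) = 6.873 × 0.6616 = 4.547 mg/L.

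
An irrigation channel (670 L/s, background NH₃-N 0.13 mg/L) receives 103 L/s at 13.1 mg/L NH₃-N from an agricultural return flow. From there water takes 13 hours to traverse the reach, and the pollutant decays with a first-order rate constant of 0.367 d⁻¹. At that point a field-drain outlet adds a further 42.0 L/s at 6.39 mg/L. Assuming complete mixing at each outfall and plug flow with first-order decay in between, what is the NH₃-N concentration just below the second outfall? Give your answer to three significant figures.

Conservation of mass: C = (670.0·0.1300 + 103.0·13.10) / 773.0 = 1436/773.0 = 1.858 mg/L; combined flow 773.0 L/s.
After decay, C = 1.858 × e^(−kt) = 1.858 × 0.8197 = 1.523 mg/L.
Second outfall: C = (773.0·1.523 + 42.00·6.390)/815.0 = 1.774 mg/L.

1.77 mg/L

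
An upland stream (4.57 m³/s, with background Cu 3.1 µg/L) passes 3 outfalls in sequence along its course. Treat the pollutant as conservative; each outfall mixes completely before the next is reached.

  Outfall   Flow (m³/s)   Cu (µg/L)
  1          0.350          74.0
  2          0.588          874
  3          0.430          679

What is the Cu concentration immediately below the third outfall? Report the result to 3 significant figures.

142 µg/L

After outfall 1: Q = 4.570 + 0.3500 = 4.920 m³/s; C = (4.570·3.100 + 0.3500·74.00)/4.920 = 8.144 µg/L.
After outfall 2: Q = 4.920 + 0.5880 = 5.508 m³/s; C = (4.920·8.144 + 0.5880·874.0)/5.508 = 100.6 µg/L.
After outfall 3: Q = 5.508 + 0.4300 = 5.938 m³/s; C = (5.508·100.6 + 0.4300·679.0)/5.938 = 142.5 µg/L.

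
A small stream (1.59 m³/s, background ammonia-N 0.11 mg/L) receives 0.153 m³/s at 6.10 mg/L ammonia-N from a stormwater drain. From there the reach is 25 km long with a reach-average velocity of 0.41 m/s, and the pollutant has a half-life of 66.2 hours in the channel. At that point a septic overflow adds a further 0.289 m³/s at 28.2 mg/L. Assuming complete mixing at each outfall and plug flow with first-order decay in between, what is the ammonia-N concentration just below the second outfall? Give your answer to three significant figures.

4.47 mg/L

Mixed concentration C = ΣQC/ΣQ = (1.590·0.1100 + 0.1530·6.100) / 1.743 = 1.108/1.743 = 0.6358 mg/L; combined flow 1.743 m³/s.
Travel time t = 25·1000 / 0.41 = 60980 s = 16.94 h.
Half-life 66.2 h → k = ln 2 / 66.2 = 0.01047 h⁻¹ = 0.2513 d⁻¹.
After decay, C = 0.6358 × e^(−kt) = 0.6358 × 0.8375 = 0.5325 mg/L.
Second outfall: C = (1.743·0.5325 + 0.2890·28.20)/2.032 = 4.467 mg/L.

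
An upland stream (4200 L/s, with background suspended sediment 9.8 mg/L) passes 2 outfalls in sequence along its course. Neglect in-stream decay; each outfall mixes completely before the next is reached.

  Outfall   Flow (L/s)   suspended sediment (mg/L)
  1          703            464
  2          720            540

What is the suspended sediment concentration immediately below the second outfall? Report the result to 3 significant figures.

After outfall 1: Q = 4200 + 703.0 = 4903 L/s; C = (4200·9.800 + 703.0·464.0)/4903 = 74.92 mg/L.
After outfall 2: Q = 4903 + 720.0 = 5623 L/s; C = (4903·74.92 + 720.0·540.0)/5623 = 134.5 mg/L.

134 mg/L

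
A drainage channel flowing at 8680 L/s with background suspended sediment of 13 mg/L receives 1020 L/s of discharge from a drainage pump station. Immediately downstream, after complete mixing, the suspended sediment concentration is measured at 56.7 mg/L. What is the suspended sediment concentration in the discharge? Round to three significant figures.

Mass balance: 8680·13.00 + 1020·Cₑ = 9700·56.70
→ Cₑ = (9700·56.70 − 8680·13.00) / 1020 = 428.6 mg/L.

429 mg/L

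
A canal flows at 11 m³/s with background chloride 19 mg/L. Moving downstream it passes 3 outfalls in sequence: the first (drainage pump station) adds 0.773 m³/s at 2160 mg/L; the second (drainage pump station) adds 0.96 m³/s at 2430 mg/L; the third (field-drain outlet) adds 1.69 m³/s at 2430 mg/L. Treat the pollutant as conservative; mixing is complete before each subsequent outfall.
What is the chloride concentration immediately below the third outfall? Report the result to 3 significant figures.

577 mg/L

After outfall 1: Q = 11.00 + 0.7730 = 11.77 m³/s; C = (11.00·19.00 + 0.7730·2160)/11.77 = 159.6 mg/L.
After outfall 2: Q = 11.77 + 0.9600 = 12.73 m³/s; C = (11.77·159.6 + 0.9600·2430)/12.73 = 330.8 mg/L.
After outfall 3: Q = 12.73 + 1.690 = 14.42 m³/s; C = (12.73·330.8 + 1.690·2430)/14.42 = 576.7 mg/L.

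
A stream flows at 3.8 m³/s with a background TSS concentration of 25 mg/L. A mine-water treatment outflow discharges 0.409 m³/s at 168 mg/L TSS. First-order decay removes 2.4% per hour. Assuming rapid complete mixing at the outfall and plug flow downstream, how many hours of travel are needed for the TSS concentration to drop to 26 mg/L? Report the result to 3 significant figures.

16.6 h

After mixing, C = (3.800·25.00 + 0.4090·168.0) / 4.209 = 163.7/4.209 = 38.90 mg/L.
2.4%/h lost → k = −ln(1 − 0.024) = 0.02429 h⁻¹.
38.90·exp(−k·t) = 26 → t = ln(38.90/26)/k = 59690 s = 16.58 h.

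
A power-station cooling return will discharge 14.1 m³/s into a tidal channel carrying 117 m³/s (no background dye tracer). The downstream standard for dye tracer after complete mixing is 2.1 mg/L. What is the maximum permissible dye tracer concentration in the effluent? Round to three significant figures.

19.5 mg/L

At the limit, (Qr·Cr + Qe·Cₑ)/(Qr + Qe) = 2.1:
Cₑ = (131.1·2.1 − 117.0·0) / 14.10 = 19.53 mg/L.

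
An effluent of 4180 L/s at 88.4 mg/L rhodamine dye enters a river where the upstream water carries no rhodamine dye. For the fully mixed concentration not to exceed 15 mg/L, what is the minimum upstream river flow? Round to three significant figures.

20500 L/s

Set C_mix = 15: (Q·0 + 4180·88.40) / (Q + 4180) = 15
→ Q = 4180·(88.40 − 15)/(15 − 0) = 20450 L/s.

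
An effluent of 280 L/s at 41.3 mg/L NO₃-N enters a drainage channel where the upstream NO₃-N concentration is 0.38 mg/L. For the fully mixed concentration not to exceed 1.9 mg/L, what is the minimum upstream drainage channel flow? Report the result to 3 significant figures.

Set C_mix = 1.9: (Q·0.3800 + 280.0·41.30) / (Q + 280.0) = 1.9
→ Q = 280.0·(41.30 − 1.9)/(1.9 − 0.3800) = 7258 L/s.

7260 L/s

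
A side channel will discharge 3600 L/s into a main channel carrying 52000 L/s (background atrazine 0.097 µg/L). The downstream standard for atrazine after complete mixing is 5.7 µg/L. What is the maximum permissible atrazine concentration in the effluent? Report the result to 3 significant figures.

86.6 µg/L

At the limit, (Qr·Cr + Qe·Cₑ)/(Qr + Qe) = 5.7:
Cₑ = (55600·5.7 − 52000·0.09700) / 3600 = 86.63 µg/L.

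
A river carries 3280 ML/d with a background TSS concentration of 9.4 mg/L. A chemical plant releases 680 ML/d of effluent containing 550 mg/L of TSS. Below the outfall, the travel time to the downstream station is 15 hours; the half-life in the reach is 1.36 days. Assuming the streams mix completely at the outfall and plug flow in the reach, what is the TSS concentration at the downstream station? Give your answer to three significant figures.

74.3 mg/L

Conservation of mass: C = (3280·9.400 + 680.0·550.0) / 3960 = 404800/3960 = 102.2 mg/L.
Half-life 1.36 d → k = ln 2 / 1.36 = 0.5097 d⁻¹.
After decay, C = 102.2 × e^(−kt) = 102.2 × 0.7272 = 74.34 mg/L.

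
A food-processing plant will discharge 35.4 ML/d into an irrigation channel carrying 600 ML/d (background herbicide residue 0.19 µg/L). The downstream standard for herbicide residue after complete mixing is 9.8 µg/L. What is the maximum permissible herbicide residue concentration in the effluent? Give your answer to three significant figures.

173 µg/L

At the limit, (Qr·Cr + Qe·Cₑ)/(Qr + Qe) = 9.8:
Cₑ = (635.4·9.8 − 600.0·0.1900) / 35.40 = 172.7 µg/L.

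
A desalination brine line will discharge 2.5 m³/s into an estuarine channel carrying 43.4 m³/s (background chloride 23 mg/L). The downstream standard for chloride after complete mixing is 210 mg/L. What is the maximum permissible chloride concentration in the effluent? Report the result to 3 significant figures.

3460 mg/L

At the limit, (Qr·Cr + Qe·Cₑ)/(Qr + Qe) = 210:
Cₑ = (45.90·210 − 43.40·23.00) / 2.500 = 3456 mg/L.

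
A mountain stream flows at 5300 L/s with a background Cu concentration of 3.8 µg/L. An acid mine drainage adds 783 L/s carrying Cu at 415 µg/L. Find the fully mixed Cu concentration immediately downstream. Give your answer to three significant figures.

Mass balance: C = (5300·3.800 + 783.0·415.0) / 6083 = 345100/6083 = 56.73 µg/L.

56.7 µg/L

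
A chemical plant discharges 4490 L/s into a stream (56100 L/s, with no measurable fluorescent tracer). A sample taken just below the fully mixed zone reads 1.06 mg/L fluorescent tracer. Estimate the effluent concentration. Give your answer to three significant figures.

14.3 mg/L

Mass balance: 56100·0 + 4490·Cₑ = 60590·1.060
→ Cₑ = (60590·1.060 − 56100·0) / 4490 = 14.30 mg/L.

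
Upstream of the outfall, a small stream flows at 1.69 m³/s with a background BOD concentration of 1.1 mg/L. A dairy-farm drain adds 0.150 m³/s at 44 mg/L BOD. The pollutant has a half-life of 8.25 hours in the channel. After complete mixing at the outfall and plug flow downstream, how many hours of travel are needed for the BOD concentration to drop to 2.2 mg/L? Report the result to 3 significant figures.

Mixed concentration C = ΣQC/ΣQ = (1.690·1.100 + 0.1500·44.00) / 1.840 = 8.459/1.840 = 4.597 mg/L.
Half-life 8.25 h → k = ln 2 / 8.25 = 0.08402 h⁻¹ = 2.016 d⁻¹.
4.597·exp(−k·t) = 2.2 → t = ln(4.597/2.2)/k = 31580 s = 8.772 h.

8.77 h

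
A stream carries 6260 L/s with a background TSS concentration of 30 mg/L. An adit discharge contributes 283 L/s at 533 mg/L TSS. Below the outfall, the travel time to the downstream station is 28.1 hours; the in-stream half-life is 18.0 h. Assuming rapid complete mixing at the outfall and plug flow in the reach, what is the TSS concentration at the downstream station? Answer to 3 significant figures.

17.5 mg/L

Mixed concentration C = ΣQC/ΣQ = (6260·30.00 + 283.0·533.0) / 6543 = 338600/6543 = 51.76 mg/L.
Half-life 18.0 h → k = ln 2 / 18.0 = 0.03851 h⁻¹ = 0.9242 d⁻¹.
First-order decay: C = 51.76·exp(−k·t) = 51.76·0.3389 = 17.54 mg/L.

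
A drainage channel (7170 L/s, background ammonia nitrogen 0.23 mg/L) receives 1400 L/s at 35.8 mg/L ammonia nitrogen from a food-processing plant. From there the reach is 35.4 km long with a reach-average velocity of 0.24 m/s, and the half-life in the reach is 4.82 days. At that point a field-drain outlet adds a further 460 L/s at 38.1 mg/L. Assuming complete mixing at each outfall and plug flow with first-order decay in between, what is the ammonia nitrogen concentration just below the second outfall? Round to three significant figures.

6.43 mg/L

Mass balance: C = (7170·0.2300 + 1400·35.80) / 8570 = 51770/8570 = 6.041 mg/L; combined flow 8570 L/s.
Travel time t = 35.4·1000 / 0.24 = 147500 s = 40.97 h.
Half-life 4.82 d → k = ln 2 / 4.82 = 0.1438 d⁻¹.
Applying C = C₀e^(−kt): 6.041 × 0.7823 = 4.726 mg/L.
Second outfall: C = (8570·4.726 + 460.0·38.10)/9030 = 6.426 mg/L.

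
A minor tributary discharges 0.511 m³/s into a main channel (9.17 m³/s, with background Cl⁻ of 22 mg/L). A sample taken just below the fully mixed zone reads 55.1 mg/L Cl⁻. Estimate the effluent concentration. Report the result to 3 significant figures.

649 mg/L

Mass balance: 9.170·22.00 + 0.5110·Cₑ = 9.681·55.10
→ Cₑ = (9.681·55.10 − 9.170·22.00) / 0.5110 = 649.1 mg/L.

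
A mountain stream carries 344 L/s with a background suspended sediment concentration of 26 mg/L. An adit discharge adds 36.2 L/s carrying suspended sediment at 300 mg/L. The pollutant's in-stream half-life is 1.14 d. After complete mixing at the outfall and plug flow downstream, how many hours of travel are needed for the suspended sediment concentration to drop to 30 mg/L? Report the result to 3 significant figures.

Mixed concentration C = ΣQC/ΣQ = (344.0·26.00 + 36.20·300.0) / 380.2 = 19800/380.2 = 52.09 mg/L.
Half-life 1.14 d → k = ln 2 / 1.14 = 0.6080 d⁻¹.
52.09·exp(−k·t) = 30 → t = ln(52.09/30)/k = 78400 s = 21.78 h.

21.8 h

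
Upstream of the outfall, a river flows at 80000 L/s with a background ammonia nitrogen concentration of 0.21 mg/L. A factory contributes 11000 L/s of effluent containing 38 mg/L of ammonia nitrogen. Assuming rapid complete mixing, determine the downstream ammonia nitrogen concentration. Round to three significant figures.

4.78 mg/L

Mixed concentration C = ΣQC/ΣQ = (80000·0.2100 + 11000·38.00) / 91000 = 434800/91000 = 4.778 mg/L.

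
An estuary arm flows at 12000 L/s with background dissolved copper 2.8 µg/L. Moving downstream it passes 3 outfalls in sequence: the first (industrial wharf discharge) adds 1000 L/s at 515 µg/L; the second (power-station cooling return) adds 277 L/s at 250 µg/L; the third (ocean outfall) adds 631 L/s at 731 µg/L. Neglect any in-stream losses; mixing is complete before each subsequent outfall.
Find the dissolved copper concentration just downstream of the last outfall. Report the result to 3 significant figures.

77.6 µg/L

Below outfall 1: Q → 13000 L/s, C = (12000·2.800 + 1000·515.0)/13000 = 42.20 µg/L.
Below outfall 2: Q → 13280 L/s, C = (13000·42.20 + 277.0·250.0)/13280 = 46.54 µg/L.
Below outfall 3: Q → 13910 L/s, C = (13280·46.54 + 631.0·731.0)/13910 = 77.59 µg/L.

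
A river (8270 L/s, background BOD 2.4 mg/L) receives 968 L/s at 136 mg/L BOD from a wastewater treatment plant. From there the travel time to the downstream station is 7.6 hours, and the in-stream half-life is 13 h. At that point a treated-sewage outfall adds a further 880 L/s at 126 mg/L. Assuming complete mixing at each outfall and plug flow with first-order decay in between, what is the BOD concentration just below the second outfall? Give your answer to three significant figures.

Flow-weighted average: C = (8270·2.400 + 968.0·136.0) / 9238 = 151500/9238 = 16.40 mg/L; combined flow 9238 L/s.
Half-life 13 h → k = ln 2 / 13 = 0.05332 h⁻¹ = 1.280 d⁻¹.
After decay, C = 16.40 × e^(−kt) = 16.40 × 0.6668 = 10.94 mg/L.
Second outfall: C = (9238·10.94 + 880.0·126.0)/10120 = 20.94 mg/L.

20.9 mg/L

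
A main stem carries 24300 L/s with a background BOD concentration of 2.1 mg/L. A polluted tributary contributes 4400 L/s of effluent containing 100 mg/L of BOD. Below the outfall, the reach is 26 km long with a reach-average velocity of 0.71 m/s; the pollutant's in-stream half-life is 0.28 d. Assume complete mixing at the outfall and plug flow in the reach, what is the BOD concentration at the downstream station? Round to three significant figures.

5.99 mg/L

After mixing, C = (24300·2.100 + 4400·100.0) / 28700 = 491000/28700 = 17.11 mg/L.
Travel time t = 26·1000 / 0.71 = 36620 s = 10.17 h.
Half-life 0.28 d → k = ln 2 / 0.28 = 2.476 d⁻¹.
First-order decay: C = 17.11·exp(−k·t) = 17.11·0.3502 = 5.992 mg/L.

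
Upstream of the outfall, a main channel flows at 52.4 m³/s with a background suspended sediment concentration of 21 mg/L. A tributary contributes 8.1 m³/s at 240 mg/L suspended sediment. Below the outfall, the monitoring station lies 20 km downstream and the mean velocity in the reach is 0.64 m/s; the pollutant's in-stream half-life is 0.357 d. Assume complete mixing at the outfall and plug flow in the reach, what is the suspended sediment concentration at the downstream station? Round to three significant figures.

24.9 mg/L

Flow-weighted average: C = (52.40·21.00 + 8.100·240.0) / 60.50 = 3044/60.50 = 50.32 mg/L.
Travel time t = 20·1000 / 0.64 = 31250 s = 8.681 h.
Half-life 0.357 d → k = ln 2 / 0.357 = 1.942 d⁻¹.
First-order decay: C = 50.32·exp(−k·t) = 50.32·0.4955 = 24.93 mg/L.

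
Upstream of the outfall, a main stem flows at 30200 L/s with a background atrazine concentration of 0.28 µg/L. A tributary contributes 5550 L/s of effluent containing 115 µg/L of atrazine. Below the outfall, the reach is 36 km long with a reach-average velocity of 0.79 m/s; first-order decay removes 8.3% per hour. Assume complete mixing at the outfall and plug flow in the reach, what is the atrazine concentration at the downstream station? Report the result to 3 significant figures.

6.04 µg/L

Mixed concentration C = ΣQC/ΣQ = (30200·0.2800 + 5550·115.0) / 35750 = 646700/35750 = 18.09 µg/L.
Travel time t = 36·1000 / 0.79 = 45570 s = 12.66 h.
8.3%/h lost → k = −ln(1 − 0.083) = 0.08665 h⁻¹.
After decay, C = 18.09 × e^(−kt) = 18.09 × 0.3339 = 6.041 µg/L.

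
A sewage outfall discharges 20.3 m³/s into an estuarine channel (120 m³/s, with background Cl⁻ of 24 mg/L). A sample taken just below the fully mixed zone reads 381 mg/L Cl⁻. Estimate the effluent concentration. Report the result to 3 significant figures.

Mass balance: 120.0·24.00 + 20.30·Cₑ = 140.3·381.0
→ Cₑ = (140.3·381.0 − 120.0·24.00) / 20.30 = 2491 mg/L.

2490 mg/L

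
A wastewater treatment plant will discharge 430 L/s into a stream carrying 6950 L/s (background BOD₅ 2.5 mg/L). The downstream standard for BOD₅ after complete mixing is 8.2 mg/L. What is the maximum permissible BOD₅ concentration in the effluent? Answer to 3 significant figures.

At the limit, (Qr·Cr + Qe·Cₑ)/(Qr + Qe) = 8.2:
Cₑ = (7380·8.2 − 6950·2.500) / 430.0 = 100.3 mg/L.

100 mg/L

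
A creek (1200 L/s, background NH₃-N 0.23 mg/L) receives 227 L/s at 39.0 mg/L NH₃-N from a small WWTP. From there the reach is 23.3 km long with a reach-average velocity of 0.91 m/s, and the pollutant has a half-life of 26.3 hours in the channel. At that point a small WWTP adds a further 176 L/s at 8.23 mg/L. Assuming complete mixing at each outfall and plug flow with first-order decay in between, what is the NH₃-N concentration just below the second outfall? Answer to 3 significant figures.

Mass balance: C = (1200·0.2300 + 227.0·39.00) / 1427 = 9129/1427 = 6.397 mg/L; combined flow 1427 L/s.
Travel time t = 23.3·1000 / 0.91 = 25600 s = 7.112 h.
Half-life 26.3 h → k = ln 2 / 26.3 = 0.02636 h⁻¹ = 0.6325 d⁻¹.
Applying C = C₀e^(−kt): 6.397 × 0.8291 = 5.304 mg/L.
Second outfall: C = (1427·5.304 + 176.0·8.230)/1603 = 5.625 mg/L.

5.63 mg/L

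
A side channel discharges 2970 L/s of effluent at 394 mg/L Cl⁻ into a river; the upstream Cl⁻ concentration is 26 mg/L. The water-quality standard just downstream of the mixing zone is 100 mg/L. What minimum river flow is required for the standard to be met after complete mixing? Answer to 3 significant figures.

Set C_mix = 100: (Q·26.00 + 2970·394.0) / (Q + 2970) = 100
→ Q = 2970·(394.0 − 100)/(100 − 26.00) = 11800 L/s.

11800 L/s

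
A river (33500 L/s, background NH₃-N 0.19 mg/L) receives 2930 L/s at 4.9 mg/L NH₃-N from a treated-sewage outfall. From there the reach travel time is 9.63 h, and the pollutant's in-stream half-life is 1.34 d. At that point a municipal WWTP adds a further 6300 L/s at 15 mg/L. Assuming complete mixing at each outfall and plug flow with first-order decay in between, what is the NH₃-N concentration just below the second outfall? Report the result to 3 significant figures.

2.61 mg/L

Conservation of mass: C = (33500·0.1900 + 2930·4.900) / 36430 = 20720/36430 = 0.5688 mg/L; combined flow 36430 L/s.
Half-life 1.34 d → k = ln 2 / 1.34 = 0.5173 d⁻¹.
First-order decay: C = 0.5688·exp(−k·t) = 0.5688·0.8126 = 0.4622 mg/L.
At the second outfall, C = (36430·0.4622 + 6300·15.00) / (36430 + 6300) = 2.606 mg/L.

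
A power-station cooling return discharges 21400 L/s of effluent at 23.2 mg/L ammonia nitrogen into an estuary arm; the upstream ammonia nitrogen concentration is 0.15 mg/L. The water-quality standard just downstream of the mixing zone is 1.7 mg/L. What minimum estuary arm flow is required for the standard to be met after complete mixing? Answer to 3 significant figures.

297000 L/s

Set C_mix = 1.7: (Q·0.1500 + 21400·23.20) / (Q + 21400) = 1.7
→ Q = 21400·(23.20 − 1.7)/(1.7 − 0.1500) = 296800 L/s.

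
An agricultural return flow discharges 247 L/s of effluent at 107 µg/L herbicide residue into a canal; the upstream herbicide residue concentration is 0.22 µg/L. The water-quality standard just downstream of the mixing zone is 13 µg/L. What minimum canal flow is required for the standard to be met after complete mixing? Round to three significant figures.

1820 L/s

Set C_mix = 13: (Q·0.2200 + 247.0·107.0) / (Q + 247.0) = 13
→ Q = 247.0·(107.0 − 13)/(13 − 0.2200) = 1817 L/s.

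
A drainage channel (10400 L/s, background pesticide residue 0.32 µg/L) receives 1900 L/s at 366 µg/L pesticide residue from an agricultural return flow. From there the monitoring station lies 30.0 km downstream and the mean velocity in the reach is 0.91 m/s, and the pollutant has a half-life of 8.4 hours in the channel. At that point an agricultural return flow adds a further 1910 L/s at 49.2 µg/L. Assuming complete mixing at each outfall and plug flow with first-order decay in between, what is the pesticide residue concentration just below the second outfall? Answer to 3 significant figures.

Mass balance: C = (10400·0.3200 + 1900·366.0) / 12300 = 698700/12300 = 56.81 µg/L; combined flow 12300 L/s.
Travel time t = 30.0·1000 / 0.91 = 32970 s = 9.158 h.
Half-life 8.4 h → k = ln 2 / 8.4 = 0.08252 h⁻¹ = 1.980 d⁻¹.
After decay, C = 56.81 × e^(−kt) = 56.81 × 0.4697 = 26.68 µg/L.
Second outfall: C = (12300·26.68 + 1910·49.20)/14210 = 29.71 µg/L.

29.7 µg/L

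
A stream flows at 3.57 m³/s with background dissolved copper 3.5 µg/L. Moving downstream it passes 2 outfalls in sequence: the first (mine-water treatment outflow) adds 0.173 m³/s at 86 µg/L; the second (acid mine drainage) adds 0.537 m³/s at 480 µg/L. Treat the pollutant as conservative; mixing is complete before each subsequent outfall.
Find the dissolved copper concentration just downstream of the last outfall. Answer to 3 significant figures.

66.6 µg/L

After outfall 1: Q = 3.570 + 0.1730 = 3.743 m³/s; C = (3.570·3.500 + 0.1730·86.00)/3.743 = 7.313 µg/L.
After outfall 2: Q = 3.743 + 0.5370 = 4.280 m³/s; C = (3.743·7.313 + 0.5370·480.0)/4.280 = 66.62 µg/L.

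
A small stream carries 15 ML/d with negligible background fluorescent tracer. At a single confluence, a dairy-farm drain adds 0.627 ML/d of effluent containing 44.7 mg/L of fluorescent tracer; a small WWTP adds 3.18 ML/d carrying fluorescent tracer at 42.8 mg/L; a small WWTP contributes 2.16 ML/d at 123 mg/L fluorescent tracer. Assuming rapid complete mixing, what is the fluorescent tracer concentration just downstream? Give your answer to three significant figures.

Mass balance: C = (15.00·0 + 0.6270·44.70 + 3.180·42.80 + 2.160·123.0) / 20.97 = 429.8/20.97 = 20.50 mg/L.

20.5 mg/L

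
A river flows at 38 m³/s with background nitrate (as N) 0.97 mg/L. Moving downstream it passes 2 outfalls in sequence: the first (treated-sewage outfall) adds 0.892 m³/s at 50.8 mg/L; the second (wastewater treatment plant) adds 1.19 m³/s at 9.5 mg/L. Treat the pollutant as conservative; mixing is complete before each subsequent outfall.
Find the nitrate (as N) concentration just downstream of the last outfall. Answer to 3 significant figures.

2.33 mg/L

After outfall 1: Q = 38.00 + 0.8920 = 38.89 m³/s; C = (38.00·0.9700 + 0.8920·50.80)/38.89 = 2.113 mg/L.
After outfall 2: Q = 38.89 + 1.190 = 40.08 m³/s; C = (38.89·2.113 + 1.190·9.500)/40.08 = 2.332 mg/L.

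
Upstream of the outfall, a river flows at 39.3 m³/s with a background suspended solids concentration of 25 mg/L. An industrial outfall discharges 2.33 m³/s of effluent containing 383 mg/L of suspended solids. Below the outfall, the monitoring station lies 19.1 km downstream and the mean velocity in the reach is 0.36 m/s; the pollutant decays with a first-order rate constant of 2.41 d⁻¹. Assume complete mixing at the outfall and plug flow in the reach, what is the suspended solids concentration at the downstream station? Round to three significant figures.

10.3 mg/L

Mixed concentration C = ΣQC/ΣQ = (39.30·25.00 + 2.330·383.0) / 41.63 = 1875/41.63 = 45.04 mg/L.
Travel time t = 19.1·1000 / 0.36 = 53060 s = 14.74 h.
Applying C = C₀e^(−kt): 45.04 × 0.2277 = 10.25 mg/L.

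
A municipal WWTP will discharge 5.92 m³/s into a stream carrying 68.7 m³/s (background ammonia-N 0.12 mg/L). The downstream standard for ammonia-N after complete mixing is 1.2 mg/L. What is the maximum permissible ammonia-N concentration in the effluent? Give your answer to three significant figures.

At the limit, (Qr·Cr + Qe·Cₑ)/(Qr + Qe) = 1.2:
Cₑ = (74.62·1.2 − 68.70·0.1200) / 5.920 = 13.73 mg/L.

13.7 mg/L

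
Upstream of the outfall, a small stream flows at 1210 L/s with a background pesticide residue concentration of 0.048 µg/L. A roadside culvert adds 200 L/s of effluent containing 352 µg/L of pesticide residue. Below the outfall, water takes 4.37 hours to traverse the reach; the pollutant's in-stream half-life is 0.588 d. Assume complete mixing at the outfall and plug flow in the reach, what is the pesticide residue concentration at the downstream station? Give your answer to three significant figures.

40.3 µg/L

Mixed concentration C = ΣQC/ΣQ = (1210·0.04800 + 200.0·352.0) / 1410 = 70460/1410 = 49.97 µg/L.
Half-life 0.588 d → k = ln 2 / 0.588 = 1.179 d⁻¹.
After decay, C = 49.97 × e^(−kt) = 49.97 × 0.8068 = 40.32 µg/L.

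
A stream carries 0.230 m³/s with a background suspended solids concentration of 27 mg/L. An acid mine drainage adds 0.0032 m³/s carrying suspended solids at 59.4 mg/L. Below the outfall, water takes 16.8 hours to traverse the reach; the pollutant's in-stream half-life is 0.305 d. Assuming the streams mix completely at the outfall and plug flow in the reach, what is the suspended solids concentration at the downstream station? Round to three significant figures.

Mixed concentration C = ΣQC/ΣQ = (0.2300·27.00 + 0.003200·59.40) / 0.2332 = 6.400/0.2332 = 27.44 mg/L.
Half-life 0.305 d → k = ln 2 / 0.305 = 2.273 d⁻¹.
First-order decay: C = 27.44·exp(−k·t) = 27.44·0.2038 = 5.592 mg/L.

5.59 mg/L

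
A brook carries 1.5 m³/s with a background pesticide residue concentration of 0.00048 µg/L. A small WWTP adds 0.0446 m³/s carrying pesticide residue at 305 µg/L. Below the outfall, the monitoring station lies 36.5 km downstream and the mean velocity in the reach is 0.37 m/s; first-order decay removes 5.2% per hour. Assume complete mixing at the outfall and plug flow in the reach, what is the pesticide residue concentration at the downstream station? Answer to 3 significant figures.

After mixing, C = (1.500·0.0004800 + 0.04460·305.0) / 1.545 = 13.60/1.545 = 8.807 µg/L.
Travel time t = 36.5·1000 / 0.37 = 98650 s = 27.40 h.
5.2%/h lost → k = −ln(1 − 0.052) = 0.05340 h⁻¹.
First-order decay: C = 8.807·exp(−k·t) = 8.807·0.2315 = 2.039 µg/L.

2.04 µg/L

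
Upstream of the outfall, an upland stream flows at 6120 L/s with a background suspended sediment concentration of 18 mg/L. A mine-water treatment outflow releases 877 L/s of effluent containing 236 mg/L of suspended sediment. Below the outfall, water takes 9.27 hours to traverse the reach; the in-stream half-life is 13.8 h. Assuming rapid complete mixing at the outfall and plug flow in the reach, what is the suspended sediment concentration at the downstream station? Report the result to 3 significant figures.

28.5 mg/L

Mixed concentration C = ΣQC/ΣQ = (6120·18.00 + 877.0·236.0) / 6997 = 317100/6997 = 45.32 mg/L.
Half-life 13.8 h → k = ln 2 / 13.8 = 0.05023 h⁻¹ = 1.205 d⁻¹.
After decay, C = 45.32 × e^(−kt) = 45.32 × 0.6277 = 28.45 mg/L.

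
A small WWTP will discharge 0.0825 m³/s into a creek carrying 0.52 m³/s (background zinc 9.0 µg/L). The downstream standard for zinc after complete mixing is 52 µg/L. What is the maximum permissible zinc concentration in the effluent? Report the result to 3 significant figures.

At the limit, (Qr·Cr + Qe·Cₑ)/(Qr + Qe) = 52:
Cₑ = (0.6025·52 − 0.5200·9.000) / 0.08250 = 323.0 µg/L.

323 µg/L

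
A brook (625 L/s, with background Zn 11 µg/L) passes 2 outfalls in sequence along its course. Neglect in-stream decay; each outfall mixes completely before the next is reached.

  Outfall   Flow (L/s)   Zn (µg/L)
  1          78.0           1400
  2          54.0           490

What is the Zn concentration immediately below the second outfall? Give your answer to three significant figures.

Outfall 1: combined Q = 703.0 L/s; C = (625.0·11.00 + 78.00·1400)/703.0 = 165.1 µg/L.
Outfall 2: combined Q = 757.0 L/s; C = (703.0·165.1 + 54.00·490.0)/757.0 = 188.3 µg/L.

188 µg/L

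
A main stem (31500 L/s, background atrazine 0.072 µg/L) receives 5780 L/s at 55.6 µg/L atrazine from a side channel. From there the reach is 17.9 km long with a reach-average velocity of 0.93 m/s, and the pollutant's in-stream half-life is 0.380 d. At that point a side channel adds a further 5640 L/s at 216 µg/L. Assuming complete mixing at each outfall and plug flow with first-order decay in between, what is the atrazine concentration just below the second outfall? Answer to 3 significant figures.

Conservation of mass: C = (31500·0.07200 + 5780·55.60) / 37280 = 323600/37280 = 8.681 µg/L; combined flow 37280 L/s.
Travel time t = 17.9·1000 / 0.93 = 19250 s = 5.346 h.
Half-life 0.380 d → k = ln 2 / 0.380 = 1.824 d⁻¹.
Decay over the reach: 8.681·exp(−kt) = 8.681·0.6661 = 5.782 µg/L.
At the second outfall, C = (37280·5.782 + 5640·216.0) / (37280 + 5640) = 33.41 µg/L.

33.4 µg/L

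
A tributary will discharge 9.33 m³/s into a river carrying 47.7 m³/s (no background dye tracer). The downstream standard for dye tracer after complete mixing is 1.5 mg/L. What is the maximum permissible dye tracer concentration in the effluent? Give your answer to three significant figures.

9.17 mg/L

At the limit, (Qr·Cr + Qe·Cₑ)/(Qr + Qe) = 1.5:
Cₑ = (57.03·1.5 − 47.70·0) / 9.330 = 9.169 mg/L.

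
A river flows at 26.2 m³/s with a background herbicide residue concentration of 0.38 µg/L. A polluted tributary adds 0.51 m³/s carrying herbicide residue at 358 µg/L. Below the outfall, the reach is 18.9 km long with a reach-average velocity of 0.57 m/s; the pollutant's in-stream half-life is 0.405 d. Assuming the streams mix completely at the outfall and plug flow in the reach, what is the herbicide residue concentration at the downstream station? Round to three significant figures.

3.74 µg/L

Mass balance: C = (26.20·0.3800 + 0.5100·358.0) / 26.71 = 192.5/26.71 = 7.208 µg/L.
Travel time t = 18.9·1000 / 0.57 = 33160 s = 9.211 h.
Half-life 0.405 d → k = ln 2 / 0.405 = 1.711 d⁻¹.
First-order decay: C = 7.208·exp(−k·t) = 7.208·0.5185 = 3.738 µg/L.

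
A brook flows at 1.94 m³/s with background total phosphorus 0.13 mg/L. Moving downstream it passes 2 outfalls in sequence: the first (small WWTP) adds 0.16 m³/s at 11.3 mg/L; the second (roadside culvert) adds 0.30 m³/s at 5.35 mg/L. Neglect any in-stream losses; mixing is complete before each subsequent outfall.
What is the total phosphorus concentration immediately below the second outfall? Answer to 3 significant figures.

1.53 mg/L

After outfall 1: Q = 1.940 + 0.1600 = 2.100 m³/s; C = (1.940·0.1300 + 0.1600·11.30)/2.100 = 0.9810 mg/L.
After outfall 2: Q = 2.100 + 0.3000 = 2.400 m³/s; C = (2.100·0.9810 + 0.3000·5.350)/2.400 = 1.527 mg/L.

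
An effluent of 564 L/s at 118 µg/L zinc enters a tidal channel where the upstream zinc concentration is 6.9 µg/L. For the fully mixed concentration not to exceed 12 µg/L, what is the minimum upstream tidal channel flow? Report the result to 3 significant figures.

Set C_mix = 12: (Q·6.900 + 564.0·118.0) / (Q + 564.0) = 12
→ Q = 564.0·(118.0 − 12)/(12 − 6.900) = 11720 L/s.

11700 L/s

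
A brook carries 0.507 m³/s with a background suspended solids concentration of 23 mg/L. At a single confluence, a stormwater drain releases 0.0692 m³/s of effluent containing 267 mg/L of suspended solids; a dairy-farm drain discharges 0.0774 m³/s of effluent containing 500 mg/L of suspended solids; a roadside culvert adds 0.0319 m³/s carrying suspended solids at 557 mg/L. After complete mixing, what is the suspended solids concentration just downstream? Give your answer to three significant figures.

After mixing, C = (0.5070·23.00 + 0.06920·267.0 + 0.07740·500.0 + 0.03190·557.0) / 0.6855 = 86.61/0.6855 = 126.3 mg/L.

126 mg/L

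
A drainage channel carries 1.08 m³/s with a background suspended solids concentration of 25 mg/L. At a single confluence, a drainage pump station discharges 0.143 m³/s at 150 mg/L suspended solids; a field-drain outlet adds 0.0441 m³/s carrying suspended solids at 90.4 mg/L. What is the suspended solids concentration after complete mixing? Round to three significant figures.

41.4 mg/L

After mixing, C = (1.080·25.00 + 0.1430·150.0 + 0.04410·90.40) / 1.267 = 52.44/1.267 = 41.38 mg/L.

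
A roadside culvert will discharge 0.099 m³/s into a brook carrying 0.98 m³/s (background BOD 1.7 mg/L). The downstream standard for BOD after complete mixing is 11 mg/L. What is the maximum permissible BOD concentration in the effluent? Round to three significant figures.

103 mg/L

At the limit, (Qr·Cr + Qe·Cₑ)/(Qr + Qe) = 11:
Cₑ = (1.079·11 − 0.9800·1.700) / 0.09900 = 103.1 mg/L.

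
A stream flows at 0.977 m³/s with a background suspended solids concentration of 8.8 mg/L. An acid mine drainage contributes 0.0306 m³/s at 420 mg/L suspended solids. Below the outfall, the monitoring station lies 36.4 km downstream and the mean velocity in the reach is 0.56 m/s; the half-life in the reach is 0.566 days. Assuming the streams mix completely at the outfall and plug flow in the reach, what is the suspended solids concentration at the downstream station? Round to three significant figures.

8.47 mg/L

Mixed concentration C = ΣQC/ΣQ = (0.9770·8.800 + 0.03060·420.0) / 1.008 = 21.45/1.008 = 21.29 mg/L.
Travel time t = 36.4·1000 / 0.56 = 65000 s = 18.06 h.
Half-life 0.566 d → k = ln 2 / 0.566 = 1.225 d⁻¹.
First-order decay: C = 21.29·exp(−k·t) = 21.29·0.3980 = 8.472 mg/L.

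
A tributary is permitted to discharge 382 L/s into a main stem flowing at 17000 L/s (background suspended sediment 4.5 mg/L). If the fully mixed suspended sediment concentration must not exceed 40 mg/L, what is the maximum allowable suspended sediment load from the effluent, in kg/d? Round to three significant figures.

Mass balance at the limit: 17000·4.500 + 382.0·Cₑ = 17380·40 → Cₑ = 1620 mg/L.
382.0 L/s = 0.3820 m³/s. Load = 0.3820 m³/s × 1620 g/m³ × 86 400 s/d = 53460 kg/d.

53500 kg/d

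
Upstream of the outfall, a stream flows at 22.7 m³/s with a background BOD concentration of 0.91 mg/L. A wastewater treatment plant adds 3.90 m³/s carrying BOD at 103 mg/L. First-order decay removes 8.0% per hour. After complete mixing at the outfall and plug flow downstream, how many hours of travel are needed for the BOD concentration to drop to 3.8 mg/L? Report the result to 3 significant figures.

Flow-weighted average: C = (22.70·0.9100 + 3.900·103.0) / 26.60 = 422.4/26.60 = 15.88 mg/L.
8.0%/h lost → k = −ln(1 − 0.08) = 0.08338 h⁻¹.
15.88·exp(−k·t) = 3.8 → t = ln(15.88/3.8)/k = 61740 s = 17.15 h.

17.1 h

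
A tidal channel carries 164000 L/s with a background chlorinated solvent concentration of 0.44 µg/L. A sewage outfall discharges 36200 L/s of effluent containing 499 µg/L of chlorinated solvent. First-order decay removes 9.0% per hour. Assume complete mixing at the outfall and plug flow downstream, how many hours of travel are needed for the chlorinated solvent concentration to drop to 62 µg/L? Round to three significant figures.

After mixing, C = (164000·0.4400 + 36200·499.0) / 200200 = 18140000/200200 = 90.59 µg/L.
9.0%/h lost → k = −ln(1 − 0.09) = 0.09431 h⁻¹.
90.59·exp(−k·t) = 62 → t = ln(90.59/62)/k = 14470 s = 4.021 h.

4.02 h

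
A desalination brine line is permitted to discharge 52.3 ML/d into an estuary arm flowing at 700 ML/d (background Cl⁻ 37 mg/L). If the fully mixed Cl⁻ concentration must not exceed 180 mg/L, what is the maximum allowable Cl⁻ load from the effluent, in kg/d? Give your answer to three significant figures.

Mass balance at the limit: 700.0·37.00 + 52.30·Cₑ = 752.3·180 → Cₑ = 2094 mg/L.
52.30 ML/d = 0.6053 m³/s. Load = 0.6053 m³/s × 2094 g/m³ × 86 400 s/d = 109500 kg/d.

110000 kg/d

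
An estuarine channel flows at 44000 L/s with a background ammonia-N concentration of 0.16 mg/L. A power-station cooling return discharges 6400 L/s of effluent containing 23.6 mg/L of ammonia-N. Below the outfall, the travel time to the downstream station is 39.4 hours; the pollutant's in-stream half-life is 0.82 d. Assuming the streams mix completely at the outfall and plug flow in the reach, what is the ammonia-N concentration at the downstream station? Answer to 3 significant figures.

0.783 mg/L

Conservation of mass: C = (44000·0.1600 + 6400·23.60) / 50400 = 158100/50400 = 3.137 mg/L.
Half-life 0.82 d → k = ln 2 / 0.82 = 0.8453 d⁻¹.
First-order decay: C = 3.137·exp(−k·t) = 3.137·0.2496 = 0.7830 mg/L.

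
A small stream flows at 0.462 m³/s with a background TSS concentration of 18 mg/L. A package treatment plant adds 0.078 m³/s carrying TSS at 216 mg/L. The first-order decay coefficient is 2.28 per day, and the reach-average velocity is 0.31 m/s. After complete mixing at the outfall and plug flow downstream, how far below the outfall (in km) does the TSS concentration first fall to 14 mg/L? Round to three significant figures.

14.1 km

Mass balance: C = (0.4620·18.00 + 0.07800·216.0) / 0.5400 = 25.16/0.5400 = 46.60 mg/L.
Set 46.60·exp(−k·t) = 14 → t = ln(46.60/14)/k = 45570 s = 12.66 h.
Distance = v·t = 0.31·45570 = 14130 m = 14.13 km.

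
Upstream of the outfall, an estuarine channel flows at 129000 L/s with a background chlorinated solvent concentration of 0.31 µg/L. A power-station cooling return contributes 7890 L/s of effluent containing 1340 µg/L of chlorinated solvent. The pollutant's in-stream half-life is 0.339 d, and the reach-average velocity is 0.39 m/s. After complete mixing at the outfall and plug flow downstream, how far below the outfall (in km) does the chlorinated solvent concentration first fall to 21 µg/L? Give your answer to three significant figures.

Mass balance: C = (129000·0.3100 + 7890·1340) / 136900 = 10610000/136900 = 77.53 µg/L.
Half-life 0.339 d → k = ln 2 / 0.339 = 2.045 d⁻¹.
Set 77.53·exp(−k·t) = 21 → t = ln(77.53/21)/k = 55190 s = 15.33 h.
Distance = v·t = 0.39·55190 = 21520 m = 21.52 km.

21.5 km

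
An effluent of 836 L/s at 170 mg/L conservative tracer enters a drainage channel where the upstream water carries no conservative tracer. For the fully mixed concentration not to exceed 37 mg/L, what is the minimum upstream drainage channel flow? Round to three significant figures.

3010 L/s

Set C_mix = 37: (Q·0 + 836.0·170.0) / (Q + 836.0) = 37
→ Q = 836.0·(170.0 − 37)/(37 − 0) = 3005 L/s.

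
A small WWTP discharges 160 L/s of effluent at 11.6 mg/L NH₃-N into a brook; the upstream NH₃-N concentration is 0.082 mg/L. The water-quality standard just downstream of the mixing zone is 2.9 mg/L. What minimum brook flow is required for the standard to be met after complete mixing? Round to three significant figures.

494 L/s

Set C_mix = 2.9: (Q·0.08200 + 160.0·11.60) / (Q + 160.0) = 2.9
→ Q = 160.0·(11.60 − 2.9)/(2.9 − 0.08200) = 494.0 L/s.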